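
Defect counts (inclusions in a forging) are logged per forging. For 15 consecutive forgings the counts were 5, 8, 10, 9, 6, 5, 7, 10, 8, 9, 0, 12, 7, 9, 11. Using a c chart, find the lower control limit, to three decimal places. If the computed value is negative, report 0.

c̄ = (5 + 8 + 10 + 9 + 6 + 5 + 7 + 10 + 8 + 9 + 0 + 12 + 7 + 9 + 11) / 15 = 116 / 15 = 7.7333
LCL = c̄ − 3√c̄ = 7.7333 − 3 × 2.7809 = -0.6093 → 0 (cannot be negative)

0.000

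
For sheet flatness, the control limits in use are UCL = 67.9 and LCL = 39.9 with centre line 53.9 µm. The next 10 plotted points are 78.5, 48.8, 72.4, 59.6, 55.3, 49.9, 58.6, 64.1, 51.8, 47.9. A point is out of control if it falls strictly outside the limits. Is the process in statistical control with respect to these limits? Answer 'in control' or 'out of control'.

Compare each point to [39.9, 67.9]: sample 1 = 78.5 > UCL; sample 3 = 72.4 > UCL.

out of control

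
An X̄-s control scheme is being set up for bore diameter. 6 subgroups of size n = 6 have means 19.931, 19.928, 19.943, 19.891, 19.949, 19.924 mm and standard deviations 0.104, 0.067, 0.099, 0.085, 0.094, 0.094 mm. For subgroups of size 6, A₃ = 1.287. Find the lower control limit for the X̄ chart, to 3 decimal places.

X̄̄ = (19.931 + 19.928 + 19.943 + 19.891 + 19.949 + 19.924) / 6 = 19.9277
s̄ = (0.104 + 0.067 + 0.099 + 0.085 + 0.094 + 0.094) / 6 = 0.0905
LCL = X̄̄ − A₃·s̄ = 19.9277 − 1.287 × 0.0905 = 19.8112

19.811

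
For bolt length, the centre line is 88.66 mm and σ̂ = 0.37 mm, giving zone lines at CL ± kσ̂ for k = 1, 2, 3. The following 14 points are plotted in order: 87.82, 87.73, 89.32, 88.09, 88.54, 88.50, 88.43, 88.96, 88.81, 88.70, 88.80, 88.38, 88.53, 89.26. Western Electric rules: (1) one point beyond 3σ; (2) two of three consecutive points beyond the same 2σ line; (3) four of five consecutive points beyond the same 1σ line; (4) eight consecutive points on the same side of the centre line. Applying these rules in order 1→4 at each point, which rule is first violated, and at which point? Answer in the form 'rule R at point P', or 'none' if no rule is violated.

rule 2 at point 2

Zone of each point (C = within 1σ̂, B = 1σ̂–2σ̂, A = 2σ̂–3σ̂, * = beyond 3σ̂; sign = side of CL): 1:-A, 2:-A, 3:+B, 4:-B, 5:-C, 6:-C, 7:-C, 8:+C, 9:+C, 10:+C, 11:+C, 12:-C, 13:-C, 14:+B
Rule 2 (two of three consecutive points beyond the same 2σ limit) is satisfied at point 2.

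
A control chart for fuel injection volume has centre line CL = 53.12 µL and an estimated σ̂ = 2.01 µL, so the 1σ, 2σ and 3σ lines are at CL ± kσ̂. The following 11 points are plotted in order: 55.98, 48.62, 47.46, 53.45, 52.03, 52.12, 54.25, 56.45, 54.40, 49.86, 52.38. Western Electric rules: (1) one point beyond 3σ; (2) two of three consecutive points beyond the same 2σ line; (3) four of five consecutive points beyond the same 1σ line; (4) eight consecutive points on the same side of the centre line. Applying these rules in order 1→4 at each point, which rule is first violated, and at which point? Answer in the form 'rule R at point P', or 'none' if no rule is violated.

rule 2 at point 3

Zone of each point (C = within 1σ̂, B = 1σ̂–2σ̂, A = 2σ̂–3σ̂, * = beyond 3σ̂; sign = side of CL): 1:+B, 2:-A, 3:-A, 4:+C, 5:-C, 6:-C, 7:+C, 8:+B, 9:+C, 10:-B, 11:-C
Rule 2 (two of three consecutive points beyond the same 2σ limit) is satisfied at point 3.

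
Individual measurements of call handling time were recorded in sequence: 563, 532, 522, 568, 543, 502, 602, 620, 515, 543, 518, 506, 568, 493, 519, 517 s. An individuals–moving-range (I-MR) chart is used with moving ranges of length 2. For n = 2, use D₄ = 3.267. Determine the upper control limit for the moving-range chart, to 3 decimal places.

131.987

Moving ranges: 31, 10, 46, 25, 41, 100, 18, 105, 28, 25, 12, 62, 75, 26, 2; M̄R̄ = 606.0000 / 15 = 40.4000
UCL_MR = D₄·M̄R̄ = 3.267 × 40.4000 = 131.9868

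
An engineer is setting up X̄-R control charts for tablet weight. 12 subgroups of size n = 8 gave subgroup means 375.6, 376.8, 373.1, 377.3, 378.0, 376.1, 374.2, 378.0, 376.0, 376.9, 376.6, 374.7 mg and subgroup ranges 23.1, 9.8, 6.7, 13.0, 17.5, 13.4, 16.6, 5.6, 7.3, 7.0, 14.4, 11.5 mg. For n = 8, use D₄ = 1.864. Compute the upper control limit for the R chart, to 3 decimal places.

22.663

R̄ = (23.1 + 9.8 + 6.7 + 13.0 + 17.5 + 13.4 + 16.6 + 5.6 + 7.3 + 7.0 + 14.4 + 11.5) / 12 = 145.9000 / 12 = 12.1583
UCL_R = D₄·R̄ = 1.864 × 12.1583 = 22.6631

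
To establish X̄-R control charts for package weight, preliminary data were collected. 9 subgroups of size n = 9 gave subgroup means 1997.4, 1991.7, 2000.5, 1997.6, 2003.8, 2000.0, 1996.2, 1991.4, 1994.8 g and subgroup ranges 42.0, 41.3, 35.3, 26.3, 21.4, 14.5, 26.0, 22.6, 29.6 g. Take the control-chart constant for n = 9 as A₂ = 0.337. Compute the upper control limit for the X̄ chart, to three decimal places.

X̄̄ = (1997.4 + 1991.7 + 2000.5 + 1997.6 + 2003.8 + 2000.0 + 1996.2 + 1991.4 + 1994.8) / 9 = 17973.4000 / 9 = 1997.0444
R̄ = (42.0 + 41.3 + 35.3 + 26.3 + 21.4 + 14.5 + 26.0 + 22.6 + 29.6) / 9 = 259.0000 / 9 = 28.7778
UCL = X̄̄ + A₂·R̄ = 1997.0444 + 0.337 × 28.7778 = 2006.7426

2006.743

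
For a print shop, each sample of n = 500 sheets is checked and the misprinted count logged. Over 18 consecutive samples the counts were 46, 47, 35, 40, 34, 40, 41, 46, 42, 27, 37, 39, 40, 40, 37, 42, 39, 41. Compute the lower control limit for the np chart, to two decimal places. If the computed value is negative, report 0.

21.49

p̄ = Σdᵢ / (k·n) = 713 / (18 × 500) = 0.07922
LCL = np̄ − 3·√(np̄(1−p̄)) = 39.6111 − 3 × 6.0393 = 21.4932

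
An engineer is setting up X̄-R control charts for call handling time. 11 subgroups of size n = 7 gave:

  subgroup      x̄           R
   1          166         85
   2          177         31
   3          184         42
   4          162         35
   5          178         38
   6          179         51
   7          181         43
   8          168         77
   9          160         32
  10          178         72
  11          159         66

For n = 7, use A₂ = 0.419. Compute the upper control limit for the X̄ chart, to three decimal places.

X̄̄ = (166 + 177 + 184 + 162 + 178 + 179 + 181 + 168 + 160 + 178 + 159) / 11 = 1892.0000 / 11 = 172.0000
R̄ = (85 + 31 + 42 + 35 + 38 + 51 + 43 + 77 + 32 + 72 + 66) / 11 = 572.0000 / 11 = 52.0000
UCL = X̄̄ + A₂·R̄ = 172.0000 + 0.419 × 52.0000 = 193.7880

193.788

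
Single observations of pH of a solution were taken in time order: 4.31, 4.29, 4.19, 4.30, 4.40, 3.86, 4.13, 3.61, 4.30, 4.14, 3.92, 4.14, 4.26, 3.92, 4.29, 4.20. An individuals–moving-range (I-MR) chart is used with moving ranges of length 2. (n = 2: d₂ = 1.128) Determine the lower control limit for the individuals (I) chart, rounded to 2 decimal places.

3.46

X̄ = (4.31 + 4.29 + 4.19 + 4.30 + 4.40 + 3.86 + 4.13 + 3.61 + 4.30 + 4.14 + 3.92 + 4.14 + 4.26 + 3.92 + 4.29 + 4.20) / 16 = 4.1413
Moving ranges: 0.02, 0.10, 0.11, 0.10, 0.54, 0.27, 0.52, 0.69, 0.16, 0.22, 0.22, 0.12, 0.34, 0.37, 0.09; M̄R̄ = 3.8700 / 15 = 0.2580
LCL = X̄ − 3·M̄R̄/d₂ = 4.1413 − 3 × 0.2580 / 1.128 = 3.4551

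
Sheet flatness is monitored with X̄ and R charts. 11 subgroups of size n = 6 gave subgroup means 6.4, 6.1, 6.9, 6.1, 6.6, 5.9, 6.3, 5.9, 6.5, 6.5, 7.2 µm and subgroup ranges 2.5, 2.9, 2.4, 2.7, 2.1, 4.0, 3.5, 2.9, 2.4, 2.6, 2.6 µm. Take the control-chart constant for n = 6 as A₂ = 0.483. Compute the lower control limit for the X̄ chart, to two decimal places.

X̄̄ = (6.4 + 6.1 + 6.9 + 6.1 + 6.6 + 5.9 + 6.3 + 5.9 + 6.5 + 6.5 + 7.2) / 11 = 70.4000 / 11 = 6.4000
R̄ = (2.5 + 2.9 + 2.4 + 2.7 + 2.1 + 4.0 + 3.5 + 2.9 + 2.4 + 2.6 + 2.6) / 11 = 30.6000 / 11 = 2.7818
LCL = X̄̄ − A₂·R̄ = 6.4000 − 0.483 × 2.7818 = 5.0564

5.06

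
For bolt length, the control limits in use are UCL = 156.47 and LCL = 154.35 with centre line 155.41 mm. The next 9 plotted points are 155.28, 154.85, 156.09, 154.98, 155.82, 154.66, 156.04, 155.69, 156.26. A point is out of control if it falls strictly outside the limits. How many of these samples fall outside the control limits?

0

All 9 points lie within [154.35, 156.47].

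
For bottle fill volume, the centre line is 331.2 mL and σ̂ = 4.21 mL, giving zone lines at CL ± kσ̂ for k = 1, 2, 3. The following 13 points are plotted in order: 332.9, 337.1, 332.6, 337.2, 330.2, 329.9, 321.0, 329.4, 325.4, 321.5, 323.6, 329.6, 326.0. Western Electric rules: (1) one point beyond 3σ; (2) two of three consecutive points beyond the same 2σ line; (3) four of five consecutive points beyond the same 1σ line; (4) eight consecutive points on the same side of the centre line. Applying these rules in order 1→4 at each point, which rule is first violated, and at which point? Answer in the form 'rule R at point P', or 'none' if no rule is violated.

Zone of each point (C = within 1σ̂, B = 1σ̂–2σ̂, A = 2σ̂–3σ̂, * = beyond 3σ̂; sign = side of CL): 1:+C, 2:+B, 3:+C, 4:+B, 5:-C, 6:-C, 7:-A, 8:-C, 9:-B, 10:-A, 11:-B, 12:-C, 13:-B
Rule 3 (four of five consecutive points beyond the same 1σ limit) is satisfied at point 11.

rule 3 at point 11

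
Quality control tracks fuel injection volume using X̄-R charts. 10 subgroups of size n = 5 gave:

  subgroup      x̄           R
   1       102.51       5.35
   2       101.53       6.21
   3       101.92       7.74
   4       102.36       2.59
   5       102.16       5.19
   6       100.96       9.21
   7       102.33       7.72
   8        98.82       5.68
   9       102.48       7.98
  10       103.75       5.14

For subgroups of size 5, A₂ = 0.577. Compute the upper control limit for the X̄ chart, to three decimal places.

X̄̄ = (102.51 + 101.53 + 101.92 + 102.36 + 102.16 + 100.96 + 102.33 + 98.82 + 102.48 + 103.75) / 10 = 1018.8200 / 10 = 101.8820
R̄ = (5.35 + 6.21 + 7.74 + 2.59 + 5.19 + 9.21 + 7.72 + 5.68 + 7.98 + 5.14) / 10 = 62.8100 / 10 = 6.2810
UCL = X̄̄ + A₂·R̄ = 101.8820 + 0.577 × 6.2810 = 105.5061

105.506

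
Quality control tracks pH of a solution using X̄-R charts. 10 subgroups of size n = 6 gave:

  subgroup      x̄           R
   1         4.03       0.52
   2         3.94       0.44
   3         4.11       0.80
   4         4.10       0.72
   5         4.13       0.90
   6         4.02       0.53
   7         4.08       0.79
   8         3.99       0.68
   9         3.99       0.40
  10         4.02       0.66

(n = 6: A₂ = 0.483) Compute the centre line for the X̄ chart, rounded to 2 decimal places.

X̄̄ = (4.03 + 3.94 + 4.11 + 4.10 + 4.13 + 4.02 + 4.08 + 3.99 + 3.99 + 4.02) / 10 = 40.4100 / 10 = 4.0410
CL = X̄̄ = 4.0410

4.04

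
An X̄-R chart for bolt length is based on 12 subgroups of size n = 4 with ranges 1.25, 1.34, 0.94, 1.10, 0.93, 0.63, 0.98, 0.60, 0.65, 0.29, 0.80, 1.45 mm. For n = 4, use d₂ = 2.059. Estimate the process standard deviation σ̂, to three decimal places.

0.444

R̄ = (1.25 + 1.34 + 0.94 + 1.10 + 0.93 + 0.63 + 0.98 + 0.60 + 0.65 + 0.29 + 0.80 + 1.45) / 12 = 0.9133
σ̂ = R̄ / d₂ = 0.9133 / 2.059 = 0.4436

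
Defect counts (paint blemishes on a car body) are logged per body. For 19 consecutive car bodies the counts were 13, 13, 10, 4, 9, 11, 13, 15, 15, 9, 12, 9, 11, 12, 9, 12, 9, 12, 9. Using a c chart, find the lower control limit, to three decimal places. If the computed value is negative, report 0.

0.993

c̄ = (13 + 13 + 10 + 4 + 9 + 11 + 13 + 15 + 15 + 9 + 12 + 9 + 11 + 12 + 9 + 12 + 9 + 12 + 9) / 19 = 207 / 19 = 10.8947
LCL = c̄ − 3√c̄ = 10.8947 − 3 × 3.3007 = 0.9926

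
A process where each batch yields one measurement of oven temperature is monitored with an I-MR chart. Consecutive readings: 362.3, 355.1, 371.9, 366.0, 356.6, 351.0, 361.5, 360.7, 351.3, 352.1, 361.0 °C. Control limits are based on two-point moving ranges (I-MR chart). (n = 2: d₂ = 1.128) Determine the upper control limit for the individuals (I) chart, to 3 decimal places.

X̄ = (362.3 + 355.1 + 371.9 + 366.0 + 356.6 + 351.0 + 361.5 + 360.7 + 351.3 + 352.1 + 361.0) / 11 = 359.0455
Moving ranges: 7.2, 16.8, 5.9, 9.4, 5.6, 10.5, 0.8, 9.4, 0.8, 8.9; M̄R̄ = 75.3000 / 10 = 7.5300
UCL = X̄ + 3·M̄R̄/d₂ = 359.0455 + 3 × 7.5300 / 1.128 = 379.0721

379.072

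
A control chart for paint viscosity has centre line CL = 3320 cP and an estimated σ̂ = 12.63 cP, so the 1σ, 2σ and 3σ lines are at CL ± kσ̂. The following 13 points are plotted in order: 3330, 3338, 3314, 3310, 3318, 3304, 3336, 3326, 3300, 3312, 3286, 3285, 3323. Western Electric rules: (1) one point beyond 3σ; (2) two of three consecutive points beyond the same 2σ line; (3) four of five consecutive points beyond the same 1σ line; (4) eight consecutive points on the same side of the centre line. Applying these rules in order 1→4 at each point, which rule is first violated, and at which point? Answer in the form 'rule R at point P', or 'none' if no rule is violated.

rule 2 at point 12

Zone of each point (C = within 1σ̂, B = 1σ̂–2σ̂, A = 2σ̂–3σ̂, * = beyond 3σ̂; sign = side of CL): 1:+C, 2:+B, 3:-C, 4:-C, 5:-C, 6:-B, 7:+B, 8:+C, 9:-B, 10:-C, 11:-A, 12:-A, 13:+C
Rule 2 (two of three consecutive points beyond the same 2σ limit) is satisfied at point 12.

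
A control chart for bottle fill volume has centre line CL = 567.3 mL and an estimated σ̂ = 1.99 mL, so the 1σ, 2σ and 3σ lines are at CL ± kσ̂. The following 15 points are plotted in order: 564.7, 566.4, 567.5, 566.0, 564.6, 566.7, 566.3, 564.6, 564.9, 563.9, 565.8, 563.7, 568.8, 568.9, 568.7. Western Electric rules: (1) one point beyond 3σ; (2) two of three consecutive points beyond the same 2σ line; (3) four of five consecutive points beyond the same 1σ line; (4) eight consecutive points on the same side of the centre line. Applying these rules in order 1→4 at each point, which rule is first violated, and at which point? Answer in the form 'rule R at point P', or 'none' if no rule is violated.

rule 4 at point 11

Zone of each point (C = within 1σ̂, B = 1σ̂–2σ̂, A = 2σ̂–3σ̂, * = beyond 3σ̂; sign = side of CL): 1:-B, 2:-C, 3:+C, 4:-C, 5:-B, 6:-C, 7:-C, 8:-B, 9:-B, 10:-B, 11:-C, 12:-B, 13:+C, 14:+C, 15:+C
Rule 4 (eight consecutive points on the same side of the centre line) is satisfied at point 11.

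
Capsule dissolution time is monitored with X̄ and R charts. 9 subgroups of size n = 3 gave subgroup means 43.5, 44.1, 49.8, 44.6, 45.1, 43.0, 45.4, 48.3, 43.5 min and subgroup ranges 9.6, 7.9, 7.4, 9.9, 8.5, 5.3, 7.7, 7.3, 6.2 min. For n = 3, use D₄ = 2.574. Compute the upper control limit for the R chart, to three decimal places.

R̄ = (9.6 + 7.9 + 7.4 + 9.9 + 8.5 + 5.3 + 7.7 + 7.3 + 6.2) / 9 = 69.8000 / 9 = 7.7556
UCL_R = D₄·R̄ = 2.574 × 7.7556 = 19.9628

19.963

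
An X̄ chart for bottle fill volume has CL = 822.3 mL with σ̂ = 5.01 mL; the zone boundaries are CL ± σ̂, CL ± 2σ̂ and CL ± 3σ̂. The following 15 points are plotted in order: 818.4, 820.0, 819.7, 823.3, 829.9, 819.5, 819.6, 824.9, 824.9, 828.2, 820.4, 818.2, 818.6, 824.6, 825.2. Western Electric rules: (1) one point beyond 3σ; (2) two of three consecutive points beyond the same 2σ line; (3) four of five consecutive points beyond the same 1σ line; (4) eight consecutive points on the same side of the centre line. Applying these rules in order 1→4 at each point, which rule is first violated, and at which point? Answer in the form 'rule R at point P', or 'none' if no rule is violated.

none

Zone of each point (C = within 1σ̂, B = 1σ̂–2σ̂, A = 2σ̂–3σ̂, * = beyond 3σ̂; sign = side of CL): 1:-C, 2:-C, 3:-C, 4:+C, 5:+B, 6:-C, 7:-C, 8:+C, 9:+C, 10:+B, 11:-C, 12:-C, 13:-C, 14:+C, 15:+C
No rule fires across all 15 points.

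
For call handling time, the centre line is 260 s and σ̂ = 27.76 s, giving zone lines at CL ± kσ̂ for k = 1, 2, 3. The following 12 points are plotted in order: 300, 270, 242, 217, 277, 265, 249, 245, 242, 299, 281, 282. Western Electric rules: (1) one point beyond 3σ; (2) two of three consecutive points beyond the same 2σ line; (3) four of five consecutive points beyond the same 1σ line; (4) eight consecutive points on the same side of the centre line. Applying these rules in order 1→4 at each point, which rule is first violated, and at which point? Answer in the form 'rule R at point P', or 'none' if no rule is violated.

Zone of each point (C = within 1σ̂, B = 1σ̂–2σ̂, A = 2σ̂–3σ̂, * = beyond 3σ̂; sign = side of CL): 1:+B, 2:+C, 3:-C, 4:-B, 5:+C, 6:+C, 7:-C, 8:-C, 9:-C, 10:+B, 11:+C, 12:+C
No rule fires across all 12 points.

none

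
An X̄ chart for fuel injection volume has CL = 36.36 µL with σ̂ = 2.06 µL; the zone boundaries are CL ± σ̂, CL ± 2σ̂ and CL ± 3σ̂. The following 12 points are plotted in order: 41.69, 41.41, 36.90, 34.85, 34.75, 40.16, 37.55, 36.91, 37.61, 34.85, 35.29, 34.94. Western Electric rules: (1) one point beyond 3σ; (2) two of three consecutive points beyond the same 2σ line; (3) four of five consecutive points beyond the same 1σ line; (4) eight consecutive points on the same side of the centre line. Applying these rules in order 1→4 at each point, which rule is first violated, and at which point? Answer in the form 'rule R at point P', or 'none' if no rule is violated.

rule 2 at point 2

Zone of each point (C = within 1σ̂, B = 1σ̂–2σ̂, A = 2σ̂–3σ̂, * = beyond 3σ̂; sign = side of CL): 1:+A, 2:+A, 3:+C, 4:-C, 5:-C, 6:+B, 7:+C, 8:+C, 9:+C, 10:-C, 11:-C, 12:-C
Rule 2 (two of three consecutive points beyond the same 2σ limit) is satisfied at point 2.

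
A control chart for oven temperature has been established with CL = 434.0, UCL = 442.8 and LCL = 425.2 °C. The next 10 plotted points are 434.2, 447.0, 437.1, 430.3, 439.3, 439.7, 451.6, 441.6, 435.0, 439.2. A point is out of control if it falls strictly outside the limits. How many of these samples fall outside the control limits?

Compare each point to [425.2, 442.8]: sample 2 = 447.0 > UCL; sample 7 = 451.6 > UCL.

2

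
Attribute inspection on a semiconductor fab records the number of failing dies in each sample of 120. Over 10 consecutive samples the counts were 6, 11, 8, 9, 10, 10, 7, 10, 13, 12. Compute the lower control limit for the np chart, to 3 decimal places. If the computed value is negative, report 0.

0.684

p̄ = Σdᵢ / (k·n) = 96 / (10 × 120) = 0.08000
LCL = np̄ − 3·√(np̄(1−p̄)) = 9.6000 − 3 × 2.9719 = 0.6844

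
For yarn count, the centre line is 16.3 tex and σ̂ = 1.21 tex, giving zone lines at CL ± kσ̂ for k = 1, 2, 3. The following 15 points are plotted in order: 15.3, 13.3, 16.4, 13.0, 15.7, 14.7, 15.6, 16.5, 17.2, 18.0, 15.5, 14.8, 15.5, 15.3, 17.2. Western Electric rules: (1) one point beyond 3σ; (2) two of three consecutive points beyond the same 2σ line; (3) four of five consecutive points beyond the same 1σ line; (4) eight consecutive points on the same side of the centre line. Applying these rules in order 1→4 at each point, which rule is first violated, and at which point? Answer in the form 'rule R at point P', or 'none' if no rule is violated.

Zone of each point (C = within 1σ̂, B = 1σ̂–2σ̂, A = 2σ̂–3σ̂, * = beyond 3σ̂; sign = side of CL): 1:-C, 2:-A, 3:+C, 4:-A, 5:-C, 6:-B, 7:-C, 8:+C, 9:+C, 10:+B, 11:-C, 12:-B, 13:-C, 14:-C, 15:+C
Rule 2 (two of three consecutive points beyond the same 2σ limit) is satisfied at point 4.

rule 2 at point 4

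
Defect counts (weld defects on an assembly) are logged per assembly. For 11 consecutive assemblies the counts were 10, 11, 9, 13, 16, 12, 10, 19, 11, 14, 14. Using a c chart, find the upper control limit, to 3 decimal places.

23.301

c̄ = (10 + 11 + 9 + 13 + 16 + 12 + 10 + 19 + 11 + 14 + 14) / 11 = 139 / 11 = 12.6364
UCL = c̄ + 3√c̄ = 12.6364 + 3 × √12.6364 = 12.6364 + 3 × 3.5548 = 23.3007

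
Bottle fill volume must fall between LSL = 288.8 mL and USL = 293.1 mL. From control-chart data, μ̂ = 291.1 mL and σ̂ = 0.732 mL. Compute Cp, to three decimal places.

0.979

Cp = (USL − LSL) / (6σ̂) = (293.1 − 288.8) / (6 × 0.732) = 4.3000 / 4.3920 = 0.9791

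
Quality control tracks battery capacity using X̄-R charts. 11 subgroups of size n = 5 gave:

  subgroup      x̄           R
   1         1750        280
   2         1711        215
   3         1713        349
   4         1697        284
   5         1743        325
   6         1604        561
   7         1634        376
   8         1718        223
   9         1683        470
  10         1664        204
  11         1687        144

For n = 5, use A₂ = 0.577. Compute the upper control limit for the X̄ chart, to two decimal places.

X̄̄ = (1750 + 1711 + 1713 + 1697 + 1743 + 1604 + 1634 + 1718 + 1683 + 1664 + 1687) / 11 = 18604.0000 / 11 = 1691.2727
R̄ = (280 + 215 + 349 + 284 + 325 + 561 + 376 + 223 + 470 + 204 + 144) / 11 = 3431.0000 / 11 = 311.9091
UCL = X̄̄ + A₂·R̄ = 1691.2727 + 0.577 × 311.9091 = 1871.2443

1871.24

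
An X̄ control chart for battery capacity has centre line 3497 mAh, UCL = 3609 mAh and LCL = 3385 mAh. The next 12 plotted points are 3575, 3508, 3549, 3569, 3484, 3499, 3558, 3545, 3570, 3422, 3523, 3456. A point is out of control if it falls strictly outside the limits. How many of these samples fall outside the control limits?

0

All 12 points lie within [3385, 3609].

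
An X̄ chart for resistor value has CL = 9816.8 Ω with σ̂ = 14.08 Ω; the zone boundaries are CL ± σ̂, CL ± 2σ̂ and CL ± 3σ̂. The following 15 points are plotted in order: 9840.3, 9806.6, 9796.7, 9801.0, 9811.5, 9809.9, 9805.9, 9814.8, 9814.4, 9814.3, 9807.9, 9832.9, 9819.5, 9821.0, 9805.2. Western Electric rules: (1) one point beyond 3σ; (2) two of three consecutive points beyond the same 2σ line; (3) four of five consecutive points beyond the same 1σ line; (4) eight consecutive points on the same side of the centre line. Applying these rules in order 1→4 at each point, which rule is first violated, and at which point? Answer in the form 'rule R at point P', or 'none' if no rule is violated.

Zone of each point (C = within 1σ̂, B = 1σ̂–2σ̂, A = 2σ̂–3σ̂, * = beyond 3σ̂; sign = side of CL): 1:+B, 2:-C, 3:-B, 4:-B, 5:-C, 6:-C, 7:-C, 8:-C, 9:-C, 10:-C, 11:-C, 12:+B, 13:+C, 14:+C, 15:-C
Rule 4 (eight consecutive points on the same side of the centre line) is satisfied at point 9.

rule 4 at point 9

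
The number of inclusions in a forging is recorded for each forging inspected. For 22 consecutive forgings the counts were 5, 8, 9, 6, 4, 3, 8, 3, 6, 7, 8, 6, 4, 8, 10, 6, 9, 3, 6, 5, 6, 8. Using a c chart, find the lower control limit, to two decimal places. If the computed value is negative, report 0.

0.00

c̄ = (5 + 8 + 9 + 6 + 4 + 3 + 8 + 3 + 6 + 7 + 8 + 6 + 4 + 8 + 10 + 6 + 9 + 3 + 6 + 5 + 6 + 8) / 22 = 138 / 22 = 6.2727
LCL = c̄ − 3√c̄ = 6.2727 − 3 × 2.5045 = -1.2409 → 0 (cannot be negative)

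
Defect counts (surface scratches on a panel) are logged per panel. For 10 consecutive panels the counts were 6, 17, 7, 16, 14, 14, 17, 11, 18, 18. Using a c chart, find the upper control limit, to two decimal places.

24.94

c̄ = (6 + 17 + 7 + 16 + 14 + 14 + 17 + 11 + 18 + 18) / 10 = 138 / 10 = 13.8000
UCL = c̄ + 3√c̄ = 13.8000 + 3 × √13.8000 = 13.8000 + 3 × 3.7148 = 24.9445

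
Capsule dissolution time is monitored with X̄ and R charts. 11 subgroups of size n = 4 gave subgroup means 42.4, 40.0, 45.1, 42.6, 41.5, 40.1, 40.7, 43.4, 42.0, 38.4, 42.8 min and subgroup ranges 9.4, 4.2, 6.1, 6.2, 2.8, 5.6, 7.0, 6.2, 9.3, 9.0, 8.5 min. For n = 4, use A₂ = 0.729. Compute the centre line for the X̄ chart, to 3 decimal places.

41.727

X̄̄ = (42.4 + 40.0 + 45.1 + 42.6 + 41.5 + 40.1 + 40.7 + 43.4 + 42.0 + 38.4 + 42.8) / 11 = 459.0000 / 11 = 41.7273
CL = X̄̄ = 41.7273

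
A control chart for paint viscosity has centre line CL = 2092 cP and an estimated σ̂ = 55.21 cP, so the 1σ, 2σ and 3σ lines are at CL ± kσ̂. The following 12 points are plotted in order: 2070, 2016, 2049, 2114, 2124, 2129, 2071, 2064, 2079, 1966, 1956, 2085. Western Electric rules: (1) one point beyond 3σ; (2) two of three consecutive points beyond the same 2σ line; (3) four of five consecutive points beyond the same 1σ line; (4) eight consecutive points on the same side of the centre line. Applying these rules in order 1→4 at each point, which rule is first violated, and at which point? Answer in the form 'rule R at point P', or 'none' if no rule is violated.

rule 2 at point 11

Zone of each point (C = within 1σ̂, B = 1σ̂–2σ̂, A = 2σ̂–3σ̂, * = beyond 3σ̂; sign = side of CL): 1:-C, 2:-B, 3:-C, 4:+C, 5:+C, 6:+C, 7:-C, 8:-C, 9:-C, 10:-A, 11:-A, 12:-C
Rule 2 (two of three consecutive points beyond the same 2σ limit) is satisfied at point 11.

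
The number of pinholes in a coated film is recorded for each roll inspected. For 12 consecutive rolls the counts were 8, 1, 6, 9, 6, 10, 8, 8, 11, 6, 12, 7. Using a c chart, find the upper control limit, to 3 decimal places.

c̄ = (8 + 1 + 6 + 9 + 6 + 10 + 8 + 8 + 11 + 6 + 12 + 7) / 12 = 92 / 12 = 7.6667
UCL = c̄ + 3√c̄ = 7.6667 + 3 × √7.6667 = 7.6667 + 3 × 2.7689 = 15.9733

15.973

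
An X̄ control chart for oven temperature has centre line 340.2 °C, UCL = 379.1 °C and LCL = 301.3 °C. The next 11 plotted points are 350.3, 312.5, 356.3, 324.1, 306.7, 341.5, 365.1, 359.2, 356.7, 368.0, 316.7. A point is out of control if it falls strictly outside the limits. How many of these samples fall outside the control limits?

0

All 11 points lie within [301.3, 379.1].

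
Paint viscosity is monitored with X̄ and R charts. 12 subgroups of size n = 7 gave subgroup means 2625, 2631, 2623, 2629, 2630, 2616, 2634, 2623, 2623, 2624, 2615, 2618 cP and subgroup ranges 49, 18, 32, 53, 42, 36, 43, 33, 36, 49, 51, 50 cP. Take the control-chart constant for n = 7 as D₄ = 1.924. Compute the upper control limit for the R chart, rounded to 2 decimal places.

78.88

R̄ = (49 + 18 + 32 + 53 + 42 + 36 + 43 + 33 + 36 + 49 + 51 + 50) / 12 = 492.0000 / 12 = 41.0000
UCL_R = D₄·R̄ = 1.924 × 41.0000 = 78.8840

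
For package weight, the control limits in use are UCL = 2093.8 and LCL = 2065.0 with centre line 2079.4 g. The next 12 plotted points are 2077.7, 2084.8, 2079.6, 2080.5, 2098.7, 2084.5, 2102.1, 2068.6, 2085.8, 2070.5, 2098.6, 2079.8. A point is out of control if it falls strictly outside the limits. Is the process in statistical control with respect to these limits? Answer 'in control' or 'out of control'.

out of control

Compare each point to [2065.0, 2093.8]: sample 5 = 2098.7 > UCL; sample 7 = 2102.1 > UCL; sample 11 = 2098.6 > UCL.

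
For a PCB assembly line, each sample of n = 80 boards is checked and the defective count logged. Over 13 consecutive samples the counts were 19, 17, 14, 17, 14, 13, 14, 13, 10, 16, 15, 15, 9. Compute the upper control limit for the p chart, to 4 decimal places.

0.3074

p̄ = Σdᵢ / (k·n) = 186 / (13 × 80) = 0.17885
UCL = p̄ + 3·√(p̄(1−p̄)/n) = 0.17885 + 3 × √(0.17885×0.82115/80) = 0.17885 + 3 × 0.04285 = 0.30738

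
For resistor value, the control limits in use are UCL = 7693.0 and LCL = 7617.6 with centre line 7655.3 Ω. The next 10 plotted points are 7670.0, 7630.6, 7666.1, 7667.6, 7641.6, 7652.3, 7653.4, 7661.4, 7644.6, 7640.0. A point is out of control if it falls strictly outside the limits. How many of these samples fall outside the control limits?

0

All 10 points lie within [7617.6, 7693.0].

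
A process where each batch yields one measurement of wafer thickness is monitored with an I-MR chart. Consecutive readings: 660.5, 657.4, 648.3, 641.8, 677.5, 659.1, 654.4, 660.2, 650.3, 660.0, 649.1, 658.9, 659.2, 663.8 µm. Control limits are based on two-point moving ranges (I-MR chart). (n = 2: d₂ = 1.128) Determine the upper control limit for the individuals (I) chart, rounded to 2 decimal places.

X̄ = (660.5 + 657.4 + 648.3 + 641.8 + 677.5 + 659.1 + 654.4 + 660.2 + 650.3 + 660.0 + 649.1 + 658.9 + 659.2 + 663.8) / 14 = 657.1786
Moving ranges: 3.1, 9.1, 6.5, 35.7, 18.4, 4.7, 5.8, 9.9, 9.7, 10.9, 9.8, 0.3, 4.6; M̄R̄ = 128.5000 / 13 = 9.8846
UCL = X̄ + 3·M̄R̄/d₂ = 657.1786 + 3 × 9.8846 / 1.128 = 683.4674

683.47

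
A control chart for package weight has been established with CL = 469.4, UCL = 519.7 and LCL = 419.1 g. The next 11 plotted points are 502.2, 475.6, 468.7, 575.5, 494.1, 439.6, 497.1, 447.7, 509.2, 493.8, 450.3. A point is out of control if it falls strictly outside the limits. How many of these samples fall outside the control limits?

1

Compare each point to [419.1, 519.7]: sample 4 = 575.5 > UCL.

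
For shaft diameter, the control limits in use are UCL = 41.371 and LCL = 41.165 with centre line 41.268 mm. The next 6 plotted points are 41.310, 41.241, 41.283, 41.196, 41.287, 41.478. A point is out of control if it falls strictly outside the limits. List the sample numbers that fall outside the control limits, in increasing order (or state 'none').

Compare each point to [41.165, 41.371]: sample 6 = 41.478 > UCL.

6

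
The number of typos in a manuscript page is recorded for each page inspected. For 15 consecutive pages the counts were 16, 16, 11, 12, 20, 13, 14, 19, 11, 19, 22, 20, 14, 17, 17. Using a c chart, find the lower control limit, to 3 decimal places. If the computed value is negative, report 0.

c̄ = (16 + 16 + 11 + 12 + 20 + 13 + 14 + 19 + 11 + 19 + 22 + 20 + 14 + 17 + 17) / 15 = 241 / 15 = 16.0667
LCL = c̄ − 3√c̄ = 16.0667 − 3 × 4.0083 = 4.0417

4.042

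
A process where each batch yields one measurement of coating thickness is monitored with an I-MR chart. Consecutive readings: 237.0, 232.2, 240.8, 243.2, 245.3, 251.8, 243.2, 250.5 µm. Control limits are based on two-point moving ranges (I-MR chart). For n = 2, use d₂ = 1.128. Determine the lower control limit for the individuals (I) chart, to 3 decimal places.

X̄ = (237.0 + 232.2 + 240.8 + 243.2 + 245.3 + 251.8 + 243.2 + 250.5) / 8 = 243.0000
Moving ranges: 4.8, 8.6, 2.4, 2.1, 6.5, 8.6, 7.3; M̄R̄ = 40.3000 / 7 = 5.7571
LCL = X̄ − 3·M̄R̄/d₂ = 243.0000 − 3 × 5.7571 / 1.128 = 227.6884

227.688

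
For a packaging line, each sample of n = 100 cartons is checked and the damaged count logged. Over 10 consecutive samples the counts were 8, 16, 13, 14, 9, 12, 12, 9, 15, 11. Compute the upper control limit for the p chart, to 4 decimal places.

0.2161

p̄ = Σdᵢ / (k·n) = 119 / (10 × 100) = 0.11900
UCL = p̄ + 3·√(p̄(1−p̄)/n) = 0.11900 + 3 × √(0.11900×0.88100/100) = 0.11900 + 3 × 0.03238 = 0.21614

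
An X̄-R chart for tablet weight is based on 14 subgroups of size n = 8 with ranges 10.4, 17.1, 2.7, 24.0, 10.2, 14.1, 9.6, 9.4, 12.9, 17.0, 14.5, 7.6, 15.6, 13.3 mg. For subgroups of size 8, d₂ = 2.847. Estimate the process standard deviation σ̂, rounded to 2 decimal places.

R̄ = (10.4 + 17.1 + 2.7 + 24.0 + 10.2 + 14.1 + 9.6 + 9.4 + 12.9 + 17.0 + 14.5 + 7.6 + 15.6 + 13.3) / 14 = 12.7429
σ̂ = R̄ / d₂ = 12.7429 / 2.847 = 4.4759

4.48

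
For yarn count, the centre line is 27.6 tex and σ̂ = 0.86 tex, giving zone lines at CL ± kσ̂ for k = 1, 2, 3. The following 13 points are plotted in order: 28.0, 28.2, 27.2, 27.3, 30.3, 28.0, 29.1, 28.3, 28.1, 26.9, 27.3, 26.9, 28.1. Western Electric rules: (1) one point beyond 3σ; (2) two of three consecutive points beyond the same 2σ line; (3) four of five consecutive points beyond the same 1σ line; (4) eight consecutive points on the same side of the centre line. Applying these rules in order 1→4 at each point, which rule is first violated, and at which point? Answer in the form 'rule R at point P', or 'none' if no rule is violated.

rule 1 at point 5

Zone of each point (C = within 1σ̂, B = 1σ̂–2σ̂, A = 2σ̂–3σ̂, * = beyond 3σ̂; sign = side of CL): 1:+C, 2:+C, 3:-C, 4:-C, 5:+*, 6:+C, 7:+B, 8:+C, 9:+C, 10:-C, 11:-C, 12:-C, 13:+C
Rule 1 (one point beyond the 3σ limits) is satisfied at point 5.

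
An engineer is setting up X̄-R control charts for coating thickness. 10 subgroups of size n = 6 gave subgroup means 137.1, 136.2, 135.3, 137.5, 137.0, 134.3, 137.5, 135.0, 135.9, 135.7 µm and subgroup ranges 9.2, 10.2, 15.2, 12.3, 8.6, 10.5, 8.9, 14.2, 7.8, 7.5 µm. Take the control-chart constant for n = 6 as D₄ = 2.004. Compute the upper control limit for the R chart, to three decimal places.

20.922

R̄ = (9.2 + 10.2 + 15.2 + 12.3 + 8.6 + 10.5 + 8.9 + 14.2 + 7.8 + 7.5) / 10 = 104.4000 / 10 = 10.4400
UCL_R = D₄·R̄ = 2.004 × 10.4400 = 20.9218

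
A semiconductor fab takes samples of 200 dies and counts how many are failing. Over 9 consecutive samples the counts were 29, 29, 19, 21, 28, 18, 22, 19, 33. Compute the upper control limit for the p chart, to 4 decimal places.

0.1903

p̄ = Σdᵢ / (k·n) = 218 / (9 × 200) = 0.12111
UCL = p̄ + 3·√(p̄(1−p̄)/n) = 0.12111 + 3 × √(0.12111×0.87889/200) = 0.12111 + 3 × 0.02307 = 0.19032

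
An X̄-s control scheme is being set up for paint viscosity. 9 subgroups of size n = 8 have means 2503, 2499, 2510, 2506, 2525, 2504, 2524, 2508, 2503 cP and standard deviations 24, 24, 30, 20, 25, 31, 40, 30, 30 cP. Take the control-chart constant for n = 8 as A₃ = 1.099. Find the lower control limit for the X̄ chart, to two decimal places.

2478.09

X̄̄ = (2503 + 2499 + 2510 + 2506 + 2525 + 2504 + 2524 + 2508 + 2503) / 9 = 2509.1111
s̄ = (24 + 24 + 30 + 20 + 25 + 31 + 40 + 30 + 30) / 9 = 28.2222
LCL = X̄̄ − A₃·s̄ = 2509.1111 − 1.099 × 28.2222 = 2478.0949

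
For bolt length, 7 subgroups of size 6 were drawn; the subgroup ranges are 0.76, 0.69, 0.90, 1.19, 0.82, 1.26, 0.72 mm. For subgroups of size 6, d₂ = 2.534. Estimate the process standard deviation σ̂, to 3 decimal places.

R̄ = (0.76 + 0.69 + 0.90 + 1.19 + 0.82 + 1.26 + 0.72) / 7 = 0.9057
σ̂ = R̄ / d₂ = 0.9057 / 2.534 = 0.3574

0.357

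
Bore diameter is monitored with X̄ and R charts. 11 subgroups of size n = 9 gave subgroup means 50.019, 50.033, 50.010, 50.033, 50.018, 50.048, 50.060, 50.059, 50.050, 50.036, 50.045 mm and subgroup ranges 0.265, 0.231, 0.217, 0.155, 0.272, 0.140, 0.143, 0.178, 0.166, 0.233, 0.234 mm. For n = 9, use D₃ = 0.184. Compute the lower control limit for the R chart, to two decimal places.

0.04

R̄ = (0.265 + 0.231 + 0.217 + 0.155 + 0.272 + 0.140 + 0.143 + 0.178 + 0.166 + 0.233 + 0.234) / 11 = 2.2340 / 11 = 0.2031
LCL_R = D₃·R̄ = 0.184 × 0.2031 = 0.0374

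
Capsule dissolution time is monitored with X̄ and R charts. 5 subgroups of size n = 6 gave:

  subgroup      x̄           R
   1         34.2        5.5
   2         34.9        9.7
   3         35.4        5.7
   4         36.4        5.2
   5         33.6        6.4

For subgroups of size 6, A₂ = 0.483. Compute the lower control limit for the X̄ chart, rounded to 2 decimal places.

31.76

X̄̄ = (34.2 + 34.9 + 35.4 + 36.4 + 33.6) / 5 = 174.5000 / 5 = 34.9000
R̄ = (5.5 + 9.7 + 5.7 + 5.2 + 6.4) / 5 = 32.5000 / 5 = 6.5000
LCL = X̄̄ − A₂·R̄ = 34.9000 − 0.483 × 6.5000 = 31.7605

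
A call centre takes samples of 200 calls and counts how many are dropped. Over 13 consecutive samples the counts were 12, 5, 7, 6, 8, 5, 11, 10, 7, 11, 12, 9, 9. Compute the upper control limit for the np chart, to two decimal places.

17.23

p̄ = Σdᵢ / (k·n) = 112 / (13 × 200) = 0.04308
UCL = np̄ + 3·√(np̄(1−p̄)) = 8.6154 + 3 × √(8.6154×0.95692) = 8.6154 + 3 × 2.8713 = 17.2292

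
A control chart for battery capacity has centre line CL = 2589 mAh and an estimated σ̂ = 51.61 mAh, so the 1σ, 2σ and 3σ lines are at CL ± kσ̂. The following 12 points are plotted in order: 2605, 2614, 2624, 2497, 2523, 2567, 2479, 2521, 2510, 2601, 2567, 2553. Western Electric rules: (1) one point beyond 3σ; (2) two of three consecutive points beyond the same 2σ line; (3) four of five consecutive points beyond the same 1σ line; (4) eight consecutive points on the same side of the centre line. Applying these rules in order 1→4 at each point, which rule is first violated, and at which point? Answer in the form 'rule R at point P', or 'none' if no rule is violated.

Zone of each point (C = within 1σ̂, B = 1σ̂–2σ̂, A = 2σ̂–3σ̂, * = beyond 3σ̂; sign = side of CL): 1:+C, 2:+C, 3:+C, 4:-B, 5:-B, 6:-C, 7:-A, 8:-B, 9:-B, 10:+C, 11:-C, 12:-C
Rule 3 (four of five consecutive points beyond the same 1σ limit) is satisfied at point 8.

rule 3 at point 8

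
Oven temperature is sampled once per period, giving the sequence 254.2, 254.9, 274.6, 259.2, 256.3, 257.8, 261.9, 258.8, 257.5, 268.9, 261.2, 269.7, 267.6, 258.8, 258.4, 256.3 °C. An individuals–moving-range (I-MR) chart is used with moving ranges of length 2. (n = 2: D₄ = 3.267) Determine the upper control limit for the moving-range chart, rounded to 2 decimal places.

Moving ranges: 0.7, 19.7, 15.4, 2.9, 1.5, 4.1, 3.1, 1.3, 11.4, 7.7, 8.5, 2.1, 8.8, 0.4, 2.1; M̄R̄ = 89.7000 / 15 = 5.9800
UCL_MR = D₄·M̄R̄ = 3.267 × 5.9800 = 19.5367

19.54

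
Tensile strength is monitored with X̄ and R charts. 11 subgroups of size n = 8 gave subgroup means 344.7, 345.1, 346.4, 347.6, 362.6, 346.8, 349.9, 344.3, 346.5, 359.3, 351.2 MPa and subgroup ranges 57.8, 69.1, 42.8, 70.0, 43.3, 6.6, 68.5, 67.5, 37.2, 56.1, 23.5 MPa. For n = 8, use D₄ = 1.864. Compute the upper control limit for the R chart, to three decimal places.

91.912

R̄ = (57.8 + 69.1 + 42.8 + 70.0 + 43.3 + 6.6 + 68.5 + 67.5 + 37.2 + 56.1 + 23.5) / 11 = 542.4000 / 11 = 49.3091
UCL_R = D₄·R̄ = 1.864 × 49.3091 = 91.9121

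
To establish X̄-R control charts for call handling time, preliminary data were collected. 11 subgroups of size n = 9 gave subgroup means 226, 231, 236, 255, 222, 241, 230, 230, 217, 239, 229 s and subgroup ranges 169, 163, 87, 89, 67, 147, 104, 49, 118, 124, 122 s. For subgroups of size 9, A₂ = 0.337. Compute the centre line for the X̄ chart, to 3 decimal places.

232.364

X̄̄ = (226 + 231 + 236 + 255 + 222 + 241 + 230 + 230 + 217 + 239 + 229) / 11 = 2556.0000 / 11 = 232.3636
CL = X̄̄ = 232.3636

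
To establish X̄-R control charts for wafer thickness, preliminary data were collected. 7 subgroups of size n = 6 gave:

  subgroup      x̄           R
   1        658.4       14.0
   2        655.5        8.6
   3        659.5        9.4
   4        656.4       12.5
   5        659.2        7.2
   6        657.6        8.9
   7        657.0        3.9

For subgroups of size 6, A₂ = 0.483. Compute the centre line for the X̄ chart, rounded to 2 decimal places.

X̄̄ = (658.4 + 655.5 + 659.5 + 656.4 + 659.2 + 657.6 + 657.0) / 7 = 4603.6000 / 7 = 657.6571
CL = X̄̄ = 657.6571

657.66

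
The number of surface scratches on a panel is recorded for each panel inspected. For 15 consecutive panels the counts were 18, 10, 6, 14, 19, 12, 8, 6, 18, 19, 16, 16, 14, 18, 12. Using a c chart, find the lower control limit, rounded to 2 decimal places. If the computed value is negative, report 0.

2.62

c̄ = (18 + 10 + 6 + 14 + 19 + 12 + 8 + 6 + 18 + 19 + 16 + 16 + 14 + 18 + 12) / 15 = 206 / 15 = 13.7333
LCL = c̄ − 3√c̄ = 13.7333 − 3 × 3.7059 = 2.6158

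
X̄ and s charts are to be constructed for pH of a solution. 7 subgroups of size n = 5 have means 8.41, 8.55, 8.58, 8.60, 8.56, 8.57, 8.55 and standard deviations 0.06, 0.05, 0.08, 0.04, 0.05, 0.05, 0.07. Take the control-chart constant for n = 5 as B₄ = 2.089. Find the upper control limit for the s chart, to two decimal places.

s̄ = (0.06 + 0.05 + 0.08 + 0.04 + 0.05 + 0.05 + 0.07) / 7 = 0.0571
UCL_s = B₄·s̄ = 2.089 × 0.0571 = 0.1194

0.12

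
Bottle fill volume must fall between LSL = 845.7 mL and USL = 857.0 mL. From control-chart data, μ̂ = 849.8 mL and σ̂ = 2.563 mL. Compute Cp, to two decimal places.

0.73

Cp = (USL − LSL) / (6σ̂) = (857.0 − 845.7) / (6 × 2.563) = 11.3000 / 15.3780 = 0.7348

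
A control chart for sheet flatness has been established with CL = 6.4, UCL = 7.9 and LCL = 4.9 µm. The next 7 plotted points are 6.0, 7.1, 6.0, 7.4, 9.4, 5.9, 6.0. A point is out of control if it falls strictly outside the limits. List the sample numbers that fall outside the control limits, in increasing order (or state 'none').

Compare each point to [4.9, 7.9]: sample 5 = 9.4 > UCL.

5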